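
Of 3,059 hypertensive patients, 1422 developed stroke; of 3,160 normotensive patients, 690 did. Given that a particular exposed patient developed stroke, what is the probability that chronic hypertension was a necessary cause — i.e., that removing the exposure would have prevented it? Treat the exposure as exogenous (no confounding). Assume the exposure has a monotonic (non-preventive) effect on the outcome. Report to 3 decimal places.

PN ≈ 0.530

p₁ = P(outcome | exposed) = 1422/3059 = 0.46486
p₀ = P(outcome | unexposed) = 690/3160 = 0.21835
Under exogeneity and monotonicity, PN = (p₁ − p₀) / p₁.
PN = (0.46486 − 0.21835) / 0.46486 = 0.2465 / 0.46486 ≈ 0.5303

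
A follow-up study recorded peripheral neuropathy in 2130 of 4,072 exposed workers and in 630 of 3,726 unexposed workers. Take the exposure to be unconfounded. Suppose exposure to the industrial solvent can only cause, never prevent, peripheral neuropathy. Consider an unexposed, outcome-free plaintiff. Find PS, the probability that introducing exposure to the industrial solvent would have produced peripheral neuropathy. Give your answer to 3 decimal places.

p₁ = P(outcome | exposed) = 2130/4072 = 0.52308
p₀ = P(outcome | unexposed) = 630/3726 = 0.16908
Under exogeneity and monotonicity, PS = (p₁ − p₀) / (1 − p₀).
PS = (0.52308 − 0.16908) / (1 − 0.16908) = 0.354 / 0.83092 ≈ 0.4260

PS ≈ 0.426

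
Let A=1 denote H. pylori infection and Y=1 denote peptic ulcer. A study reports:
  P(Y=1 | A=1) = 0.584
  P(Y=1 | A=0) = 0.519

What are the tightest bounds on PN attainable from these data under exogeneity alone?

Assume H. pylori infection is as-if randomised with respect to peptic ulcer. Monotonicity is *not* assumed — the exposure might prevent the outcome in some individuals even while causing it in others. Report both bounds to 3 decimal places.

0.111 ≤ PN ≤ 0.824

Let p₁ = 0.584, p₀ = 0.519.
Under exogeneity alone the bounds on PN are max{0,(p₁−p₀)/p₁} ≤ PN ≤ min{1,(1−p₀)/p₁}.
  lower = (p₁ − p₀)/p₁ = 0.065 / 0.584 ≈ 0.1113
  upper = min{1, (1 − p₀)/p₁} = 0.481 / 0.584 ≈ 0.8236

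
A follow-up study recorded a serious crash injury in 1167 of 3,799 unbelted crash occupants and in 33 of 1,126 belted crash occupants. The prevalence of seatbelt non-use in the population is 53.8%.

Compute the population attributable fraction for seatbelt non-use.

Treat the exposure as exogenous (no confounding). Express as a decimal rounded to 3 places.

PAF ≈ 0.836

p₁ = P(outcome | exposed) = 1167/3799 = 0.30719
p₀ = P(outcome | unexposed) = 33/1126 = 0.029307
Overall risk P(Y=1) = π·p₁ + (1−π)·p₀ = 0.538×0.30719 + 0.462×0.029307 = 0.17881.
Under exogeneity, PAF = [P(Y=1) − p₀] / P(Y=1).
PAF = (0.17881 − 0.029307) / 0.17881 ≈ 0.8361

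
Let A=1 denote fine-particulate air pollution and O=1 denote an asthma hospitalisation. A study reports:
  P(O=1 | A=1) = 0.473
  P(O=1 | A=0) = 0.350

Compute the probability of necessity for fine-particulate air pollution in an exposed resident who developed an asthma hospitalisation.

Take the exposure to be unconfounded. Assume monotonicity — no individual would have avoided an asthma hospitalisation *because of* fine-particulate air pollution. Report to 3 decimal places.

Let p₁ = 0.473, p₀ = 0.35.
Under exogeneity and monotonicity, PN = (p₁ − p₀) / p₁.
PN = (0.473 − 0.35) / 0.473 = 0.123 / 0.473 ≈ 0.2600

PN ≈ 0.260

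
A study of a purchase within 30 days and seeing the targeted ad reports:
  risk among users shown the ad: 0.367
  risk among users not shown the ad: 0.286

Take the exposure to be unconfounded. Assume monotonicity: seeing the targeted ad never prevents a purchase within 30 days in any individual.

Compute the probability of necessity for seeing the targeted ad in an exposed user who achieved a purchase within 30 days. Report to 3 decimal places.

PN ≈ 0.221

Let p₁ = 0.367, p₀ = 0.286.
Under exogeneity and monotonicity, PN = (p₁ − p₀) / p₁.
PN = (0.367 − 0.286) / 0.367 = 0.081 / 0.367 ≈ 0.2207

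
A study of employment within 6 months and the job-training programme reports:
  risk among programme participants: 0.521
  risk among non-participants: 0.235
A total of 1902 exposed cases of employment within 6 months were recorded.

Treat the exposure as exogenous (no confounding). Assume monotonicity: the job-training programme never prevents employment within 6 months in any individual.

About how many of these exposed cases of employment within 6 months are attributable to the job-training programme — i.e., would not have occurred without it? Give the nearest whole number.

Let p₁ = 0.521, p₀ = 0.235.
PN = (p₁ − p₀)/p₁ = (0.521 − 0.235) / 0.521 ≈ 0.54894.
Attributable cases ≈ PN × (exposed cases) = 0.54894 × 1902 ≈ 1044.09.

about 1044 cases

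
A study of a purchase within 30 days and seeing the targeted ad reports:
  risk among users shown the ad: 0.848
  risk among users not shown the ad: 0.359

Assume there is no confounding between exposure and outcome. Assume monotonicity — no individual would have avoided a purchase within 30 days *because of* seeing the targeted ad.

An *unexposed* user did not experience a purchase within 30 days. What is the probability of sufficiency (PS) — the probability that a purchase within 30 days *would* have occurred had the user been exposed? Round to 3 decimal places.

PS ≈ 0.763

Let p₁ = 0.848, p₀ = 0.359.
Under exogeneity and monotonicity, PS = (p₁ − p₀) / (1 − p₀).
PS = (0.848 − 0.359) / (1 − 0.359) = 0.489 / 0.641 ≈ 0.7629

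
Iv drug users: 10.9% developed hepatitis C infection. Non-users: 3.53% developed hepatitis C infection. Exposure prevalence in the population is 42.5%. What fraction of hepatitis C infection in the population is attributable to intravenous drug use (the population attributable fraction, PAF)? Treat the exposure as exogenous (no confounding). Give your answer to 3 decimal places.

PAF ≈ 0.470

p₁ = 0.109, p₀ = 0.0353.
Overall risk P(Y=1) = π·p₁ + (1−π)·p₀ = 0.425×0.109 + 0.575×0.0353 = 0.066623.
Under exogeneity, PAF = [P(Y=1) − p₀] / P(Y=1).
PAF = (0.066623 − 0.0353) / 0.066623 ≈ 0.4701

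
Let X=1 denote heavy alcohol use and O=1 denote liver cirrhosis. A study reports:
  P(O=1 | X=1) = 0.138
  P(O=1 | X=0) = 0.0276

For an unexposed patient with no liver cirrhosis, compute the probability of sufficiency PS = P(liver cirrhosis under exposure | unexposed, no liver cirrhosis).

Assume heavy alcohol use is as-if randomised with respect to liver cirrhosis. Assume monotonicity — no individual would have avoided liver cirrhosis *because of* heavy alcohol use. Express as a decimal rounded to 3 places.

PS ≈ 0.114

Let p₁ = 0.138, p₀ = 0.0276.
Under exogeneity and monotonicity, PS = (p₁ − p₀) / (1 − p₀).
PS = (0.138 − 0.0276) / (1 − 0.0276) = 0.1104 / 0.9724 ≈ 0.1135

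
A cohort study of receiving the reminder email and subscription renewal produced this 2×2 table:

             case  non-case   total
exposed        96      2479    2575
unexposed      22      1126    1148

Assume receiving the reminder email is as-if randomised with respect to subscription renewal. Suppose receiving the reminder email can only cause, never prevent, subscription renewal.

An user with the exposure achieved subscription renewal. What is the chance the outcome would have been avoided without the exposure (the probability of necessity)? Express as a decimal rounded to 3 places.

p₁ = P(outcome | exposed) = 96/2575 = 0.037282
p₀ = P(outcome | unexposed) = 22/1148 = 0.019164
Under exogeneity and monotonicity, PN = (p₁ − p₀)/p₁.
PN = (0.037282 − 0.019164) / 0.037282 ≈ 0.4860

PN ≈ 0.486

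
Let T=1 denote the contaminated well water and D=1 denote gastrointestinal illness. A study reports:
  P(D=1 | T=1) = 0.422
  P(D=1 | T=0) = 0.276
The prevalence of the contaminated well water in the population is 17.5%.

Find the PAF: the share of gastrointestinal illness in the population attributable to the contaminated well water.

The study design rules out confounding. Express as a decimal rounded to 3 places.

Let p₁ = 0.422, p₀ = 0.276.
Overall risk P(Y=1) = π·p₁ + (1−π)·p₀ = 0.175×0.422 + 0.825×0.276 = 0.30155.
Under exogeneity, PAF = [P(Y=1) − p₀] / P(Y=1).
PAF = (0.30155 − 0.276) / 0.30155 ≈ 0.0847

PAF ≈ 0.085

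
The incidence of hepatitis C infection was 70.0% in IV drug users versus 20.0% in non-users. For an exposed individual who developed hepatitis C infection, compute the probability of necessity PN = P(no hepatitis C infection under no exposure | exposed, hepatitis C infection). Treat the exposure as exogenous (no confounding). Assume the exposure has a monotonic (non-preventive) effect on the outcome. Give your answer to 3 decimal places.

PN ≈ 0.714

p₁ = 0.7, p₀ = 0.2.
Under exogeneity and monotonicity, PN = (p₁ − p₀) / p₁.
PN = (0.7 − 0.2) / 0.7 = 0.5 / 0.7 ≈ 0.7143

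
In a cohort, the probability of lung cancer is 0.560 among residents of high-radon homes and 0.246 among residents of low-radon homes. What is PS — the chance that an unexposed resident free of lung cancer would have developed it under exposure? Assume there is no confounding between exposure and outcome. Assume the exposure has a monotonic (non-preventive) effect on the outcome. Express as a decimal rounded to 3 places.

Let p₁ = 0.56, p₀ = 0.246.
Under exogeneity and monotonicity, PS = (p₁ − p₀) / (1 − p₀).
PS = (0.56 − 0.246) / (1 − 0.246) = 0.314 / 0.754 ≈ 0.4164

PS ≈ 0.416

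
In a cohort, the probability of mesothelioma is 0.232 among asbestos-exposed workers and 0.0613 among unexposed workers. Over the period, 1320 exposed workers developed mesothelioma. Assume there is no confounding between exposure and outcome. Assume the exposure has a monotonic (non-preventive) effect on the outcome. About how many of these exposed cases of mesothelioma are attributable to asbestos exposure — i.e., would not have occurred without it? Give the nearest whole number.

Let p₁ = 0.232, p₀ = 0.0613.
PN = (p₁ − p₀)/p₁ = (0.232 − 0.0613) / 0.232 ≈ 0.73578.
Attributable cases ≈ PN × (exposed cases) = 0.73578 × 1320 ≈ 971.22.

about 971 cases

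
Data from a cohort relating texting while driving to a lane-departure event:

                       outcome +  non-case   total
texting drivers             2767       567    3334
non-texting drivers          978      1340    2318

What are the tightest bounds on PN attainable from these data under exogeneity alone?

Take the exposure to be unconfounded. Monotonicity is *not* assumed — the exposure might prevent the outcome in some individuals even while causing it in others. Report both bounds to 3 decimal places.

0.492 ≤ PN ≤ 0.697

p₁ = P(outcome | exposed) = 2767/3334 = 0.82993
p₀ = P(outcome | unexposed) = 978/2318 = 0.42192
Under exogeneity alone the bounds on PN are max{0,(p₁−p₀)/p₁} ≤ PN ≤ min{1,(1−p₀)/p₁}.
  lower = (p₁ − p₀)/p₁ = 0.40802 / 0.82993 ≈ 0.4916
  upper = min{1, (1 − p₀)/p₁} = 0.57808 / 0.82993 ≈ 0.6965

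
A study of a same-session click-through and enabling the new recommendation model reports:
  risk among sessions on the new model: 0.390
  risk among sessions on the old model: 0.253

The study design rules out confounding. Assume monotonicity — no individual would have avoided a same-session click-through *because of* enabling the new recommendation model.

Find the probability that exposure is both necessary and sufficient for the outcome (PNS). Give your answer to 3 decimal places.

Let p₁ = 0.39, p₀ = 0.253.
Under exogeneity and monotonicity, PNS = p₁ − p₀.
PNS = 0.39 − 0.253 = 0.137

PNS ≈ 0.137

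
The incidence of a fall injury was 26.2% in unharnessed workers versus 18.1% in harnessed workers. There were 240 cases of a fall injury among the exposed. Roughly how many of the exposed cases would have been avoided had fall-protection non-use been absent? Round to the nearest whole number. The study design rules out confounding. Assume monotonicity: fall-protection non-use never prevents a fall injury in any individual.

p₁ = 0.262, p₀ = 0.181.
PN = (p₁ − p₀)/p₁ = (0.262 − 0.181) / 0.262 ≈ 0.30916.
Attributable cases ≈ PN × (exposed cases) = 0.30916 × 240 ≈ 74.20.

about 74 cases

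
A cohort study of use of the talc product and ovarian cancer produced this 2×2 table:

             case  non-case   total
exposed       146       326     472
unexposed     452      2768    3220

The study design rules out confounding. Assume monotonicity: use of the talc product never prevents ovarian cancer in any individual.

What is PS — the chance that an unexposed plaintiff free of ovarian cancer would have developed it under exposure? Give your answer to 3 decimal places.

PS ≈ 0.197

p₁ = P(outcome | exposed) = 146/472 = 0.30932
p₀ = P(outcome | unexposed) = 452/3220 = 0.14037
Under exogeneity and monotonicity, PS = (p₁ − p₀)/(1 − p₀).
PS = (0.30932 − 0.14037) / 0.85963 ≈ 0.1965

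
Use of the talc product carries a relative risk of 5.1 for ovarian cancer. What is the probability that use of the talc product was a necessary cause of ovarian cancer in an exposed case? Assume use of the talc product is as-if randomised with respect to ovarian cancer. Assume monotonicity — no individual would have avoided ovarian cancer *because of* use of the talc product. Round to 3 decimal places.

Under exogeneity and monotonicity, PN = (RR − 1) / RR = 1 − 1/RR.
PN = (5.1 − 1) / 5.1 = 4.1 / 5.1 ≈ 0.8039

PN ≈ 0.804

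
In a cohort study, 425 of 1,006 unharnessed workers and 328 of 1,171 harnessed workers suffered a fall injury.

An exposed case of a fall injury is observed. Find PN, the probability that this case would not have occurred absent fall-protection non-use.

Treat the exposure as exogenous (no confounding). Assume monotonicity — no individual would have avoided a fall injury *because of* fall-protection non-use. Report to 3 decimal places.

PN ≈ 0.337

p₁ = P(outcome | exposed) = 425/1006 = 0.42247
p₀ = P(outcome | unexposed) = 328/1171 = 0.2801
Under exogeneity and monotonicity, PN = (p₁ − p₀) / p₁.
PN = (0.42247 − 0.2801) / 0.42247 = 0.14236 / 0.42247 ≈ 0.3370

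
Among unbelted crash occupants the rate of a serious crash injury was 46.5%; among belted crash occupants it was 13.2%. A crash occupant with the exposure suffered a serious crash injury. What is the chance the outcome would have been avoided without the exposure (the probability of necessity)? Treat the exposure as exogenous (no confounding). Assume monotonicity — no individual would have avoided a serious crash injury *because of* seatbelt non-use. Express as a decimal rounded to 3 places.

PN ≈ 0.716

p₁ = 0.465, p₀ = 0.132.
Under exogeneity and monotonicity, PN = (p₁ − p₀) / p₁.
PN = (0.465 − 0.132) / 0.465 = 0.333 / 0.465 ≈ 0.7161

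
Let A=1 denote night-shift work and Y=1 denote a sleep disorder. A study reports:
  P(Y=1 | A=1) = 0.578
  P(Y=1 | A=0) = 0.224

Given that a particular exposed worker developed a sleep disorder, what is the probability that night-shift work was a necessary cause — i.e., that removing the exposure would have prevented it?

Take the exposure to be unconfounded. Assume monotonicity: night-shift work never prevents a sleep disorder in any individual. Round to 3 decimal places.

PN ≈ 0.612

Let p₁ = 0.578, p₀ = 0.224.
Under exogeneity and monotonicity, PN = (p₁ − p₀) / p₁.
PN = (0.578 − 0.224) / 0.578 = 0.354 / 0.578 ≈ 0.6125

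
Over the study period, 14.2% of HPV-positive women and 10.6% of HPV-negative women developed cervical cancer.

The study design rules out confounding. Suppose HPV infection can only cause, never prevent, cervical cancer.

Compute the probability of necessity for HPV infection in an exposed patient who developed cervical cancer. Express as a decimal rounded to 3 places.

PN ≈ 0.254

p₁ = 0.142, p₀ = 0.106.
Under exogeneity and monotonicity, PN = (p₁ − p₀) / p₁.
PN = (0.142 − 0.106) / 0.142 = 0.036 / 0.142 ≈ 0.2535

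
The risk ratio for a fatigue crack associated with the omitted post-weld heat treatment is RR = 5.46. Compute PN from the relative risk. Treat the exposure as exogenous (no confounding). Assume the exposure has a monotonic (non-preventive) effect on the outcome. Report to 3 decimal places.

Under exogeneity and monotonicity, PN = (RR − 1) / RR = 1 − 1/RR.
PN = (5.46 − 1) / 5.46 = 4.46 / 5.46 ≈ 0.8168

PN ≈ 0.817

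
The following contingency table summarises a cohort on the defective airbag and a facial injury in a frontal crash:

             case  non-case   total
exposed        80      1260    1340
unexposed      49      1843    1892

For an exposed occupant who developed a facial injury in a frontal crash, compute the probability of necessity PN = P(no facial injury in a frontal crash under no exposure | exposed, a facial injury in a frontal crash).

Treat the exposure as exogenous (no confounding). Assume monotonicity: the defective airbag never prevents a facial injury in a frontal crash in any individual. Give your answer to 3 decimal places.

p₁ = P(outcome | exposed) = 80/1340 = 0.059701
p₀ = P(outcome | unexposed) = 49/1892 = 0.025899
Under exogeneity and monotonicity, PN = (p₁ − p₀)/p₁.
PN = (0.059701 − 0.025899) / 0.059701 ≈ 0.5662

PN ≈ 0.566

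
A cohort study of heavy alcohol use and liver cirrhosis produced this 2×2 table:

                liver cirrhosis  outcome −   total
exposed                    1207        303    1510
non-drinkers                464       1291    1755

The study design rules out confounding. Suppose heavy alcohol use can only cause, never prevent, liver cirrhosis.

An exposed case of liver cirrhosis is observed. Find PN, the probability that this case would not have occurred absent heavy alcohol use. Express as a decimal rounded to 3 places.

p₁ = P(outcome | exposed) = 1207/1510 = 0.79934
p₀ = P(outcome | unexposed) = 464/1755 = 0.26439
Under exogeneity and monotonicity, PN = (p₁ − p₀)/p₁.
PN = (0.79934 − 0.26439) / 0.79934 ≈ 0.6692

PN ≈ 0.669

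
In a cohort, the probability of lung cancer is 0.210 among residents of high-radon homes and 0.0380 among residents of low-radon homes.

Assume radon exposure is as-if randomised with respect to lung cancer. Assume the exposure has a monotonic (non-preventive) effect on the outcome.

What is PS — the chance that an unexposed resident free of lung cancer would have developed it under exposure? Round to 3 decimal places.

PS ≈ 0.179

Let p₁ = 0.21, p₀ = 0.038.
Under exogeneity and monotonicity, PS = (p₁ − p₀) / (1 − p₀).
PS = (0.21 − 0.038) / (1 − 0.038) = 0.172 / 0.962 ≈ 0.1788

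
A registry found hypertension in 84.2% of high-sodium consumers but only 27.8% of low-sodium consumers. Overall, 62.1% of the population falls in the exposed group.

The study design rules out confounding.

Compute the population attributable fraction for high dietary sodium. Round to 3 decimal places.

p₁ = 0.842, p₀ = 0.278.
Overall risk P(Y=1) = π·p₁ + (1−π)·p₀ = 0.621×0.842 + 0.379×0.278 = 0.62824.
Under exogeneity, PAF = [P(Y=1) − p₀] / P(Y=1).
PAF = (0.62824 − 0.278) / 0.62824 ≈ 0.5575

PAF ≈ 0.557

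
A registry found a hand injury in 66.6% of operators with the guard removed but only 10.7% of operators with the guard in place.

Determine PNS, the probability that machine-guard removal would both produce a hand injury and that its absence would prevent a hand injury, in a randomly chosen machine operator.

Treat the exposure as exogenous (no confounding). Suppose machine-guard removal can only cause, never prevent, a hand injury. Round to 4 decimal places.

PNS ≈ 0.5590

p₁ = 0.666, p₀ = 0.107.
Under exogeneity and monotonicity, PNS = p₁ − p₀.
PNS = 0.666 − 0.107 = 0.559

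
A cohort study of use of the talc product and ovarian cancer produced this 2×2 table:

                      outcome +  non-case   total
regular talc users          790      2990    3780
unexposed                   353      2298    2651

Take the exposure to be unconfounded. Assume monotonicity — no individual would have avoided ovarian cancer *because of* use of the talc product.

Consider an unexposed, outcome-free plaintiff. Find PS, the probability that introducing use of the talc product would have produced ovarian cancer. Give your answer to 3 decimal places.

p₁ = P(outcome | exposed) = 790/3780 = 0.20899
p₀ = P(outcome | unexposed) = 353/2651 = 0.13316
Under exogeneity and monotonicity, PS = (p₁ − p₀) / (1 − p₀).
PS = (0.20899 − 0.13316) / (1 − 0.13316) = 0.075837 / 0.86684 ≈ 0.0875

PS ≈ 0.087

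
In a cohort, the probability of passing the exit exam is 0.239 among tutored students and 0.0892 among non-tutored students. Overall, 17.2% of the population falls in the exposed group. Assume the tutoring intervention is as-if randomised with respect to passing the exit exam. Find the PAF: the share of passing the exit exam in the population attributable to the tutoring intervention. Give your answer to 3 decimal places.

PAF ≈ 0.224

Let p₁ = 0.239, p₀ = 0.0892.
Overall risk P(Y=1) = π·p₁ + (1−π)·p₀ = 0.172×0.239 + 0.828×0.0892 = 0.11497.
Under exogeneity, PAF = [P(Y=1) − p₀] / P(Y=1).
PAF = (0.11497 − 0.0892) / 0.11497 ≈ 0.2241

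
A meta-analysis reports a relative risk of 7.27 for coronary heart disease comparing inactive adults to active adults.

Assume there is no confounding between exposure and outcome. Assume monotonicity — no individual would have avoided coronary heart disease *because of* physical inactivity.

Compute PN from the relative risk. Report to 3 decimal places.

PN ≈ 0.862

Under exogeneity and monotonicity, PN = (RR − 1) / RR = 1 − 1/RR.
PN = (7.27 − 1) / 7.27 = 6.27 / 7.27 ≈ 0.8624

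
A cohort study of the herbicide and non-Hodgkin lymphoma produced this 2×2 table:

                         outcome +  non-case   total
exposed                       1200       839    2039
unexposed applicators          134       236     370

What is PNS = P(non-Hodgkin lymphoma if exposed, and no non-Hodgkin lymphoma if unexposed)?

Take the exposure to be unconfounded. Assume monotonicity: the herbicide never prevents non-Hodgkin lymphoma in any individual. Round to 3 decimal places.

PNS ≈ 0.226

p₁ = P(outcome | exposed) = 1200/2039 = 0.58852
p₀ = P(outcome | unexposed) = 134/370 = 0.36216
Under exogeneity and monotonicity, PNS = p₁ − p₀.
PNS = 0.58852 − 0.36216 = 0.22636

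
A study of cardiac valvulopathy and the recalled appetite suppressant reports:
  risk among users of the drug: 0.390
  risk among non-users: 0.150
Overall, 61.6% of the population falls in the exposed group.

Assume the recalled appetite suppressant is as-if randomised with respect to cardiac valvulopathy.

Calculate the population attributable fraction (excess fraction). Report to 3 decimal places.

PAF ≈ 0.496

Let p₁ = 0.39, p₀ = 0.15.
Overall risk P(Y=1) = π·p₁ + (1−π)·p₀ = 0.616×0.39 + 0.384×0.15 = 0.29784.
Under exogeneity, PAF = [P(Y=1) − p₀] / P(Y=1).
PAF = (0.29784 − 0.15) / 0.29784 ≈ 0.4964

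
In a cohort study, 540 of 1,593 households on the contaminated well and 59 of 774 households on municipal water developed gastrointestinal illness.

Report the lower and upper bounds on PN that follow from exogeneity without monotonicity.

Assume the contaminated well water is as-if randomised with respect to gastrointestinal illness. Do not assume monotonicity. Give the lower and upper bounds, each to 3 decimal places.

0.775 ≤ PN ≤ 1.000

p₁ = P(outcome | exposed) = 540/1593 = 0.33898
p₀ = P(outcome | unexposed) = 59/774 = 0.076227
Under exogeneity alone the bounds on PN are max{0,(p₁−p₀)/p₁} ≤ PN ≤ min{1,(1−p₀)/p₁}.
  lower = (p₁ − p₀)/p₁ = 0.26276 / 0.33898 ≈ 0.7751
  upper = min{1, (1 − p₀)/p₁} = 0.92377 / 0.33898 ≈ 2.7251 → capped at 1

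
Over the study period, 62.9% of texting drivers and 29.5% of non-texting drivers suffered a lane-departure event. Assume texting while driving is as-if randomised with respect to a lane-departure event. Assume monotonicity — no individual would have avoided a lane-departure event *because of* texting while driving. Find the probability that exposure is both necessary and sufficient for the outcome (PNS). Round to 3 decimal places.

p₁ = 0.629, p₀ = 0.295.
Under exogeneity and monotonicity, PNS = p₁ − p₀.
PNS = 0.629 − 0.295 = 0.334

PNS ≈ 0.334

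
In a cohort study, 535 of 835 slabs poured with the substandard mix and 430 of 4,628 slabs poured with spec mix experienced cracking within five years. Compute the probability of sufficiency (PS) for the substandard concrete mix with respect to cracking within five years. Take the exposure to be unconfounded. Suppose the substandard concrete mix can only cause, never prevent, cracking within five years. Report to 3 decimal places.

p₁ = P(outcome | exposed) = 535/835 = 0.64072
p₀ = P(outcome | unexposed) = 430/4628 = 0.092913
Under exogeneity and monotonicity, PS = (p₁ − p₀) / (1 − p₀).
PS = (0.64072 − 0.092913) / (1 − 0.092913) = 0.54781 / 0.90709 ≈ 0.6039

PS ≈ 0.604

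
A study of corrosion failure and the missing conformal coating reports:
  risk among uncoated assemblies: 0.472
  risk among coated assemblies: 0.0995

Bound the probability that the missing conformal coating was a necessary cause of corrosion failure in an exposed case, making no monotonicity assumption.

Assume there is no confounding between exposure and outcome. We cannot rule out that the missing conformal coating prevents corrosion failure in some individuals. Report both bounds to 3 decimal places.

0.789 ≤ PN ≤ 1.000

Let p₁ = 0.472, p₀ = 0.0995.
Under exogeneity alone the bounds on PN are max{0,(p₁−p₀)/p₁} ≤ PN ≤ min{1,(1−p₀)/p₁}.
  lower = (p₁ − p₀)/p₁ = 0.3725 / 0.472 ≈ 0.7892
  upper = min{1, (1 − p₀)/p₁} = 0.9005 / 0.472 ≈ 1.9078 → capped at 1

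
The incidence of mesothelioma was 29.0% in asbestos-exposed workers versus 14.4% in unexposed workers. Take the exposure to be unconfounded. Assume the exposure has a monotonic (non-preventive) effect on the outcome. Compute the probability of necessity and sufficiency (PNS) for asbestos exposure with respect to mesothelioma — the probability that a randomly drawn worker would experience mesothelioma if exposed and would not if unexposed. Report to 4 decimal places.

p₁ = 0.29, p₀ = 0.144.
Under exogeneity and monotonicity, PNS = p₁ − p₀.
PNS = 0.29 − 0.144 = 0.146

PNS ≈ 0.1460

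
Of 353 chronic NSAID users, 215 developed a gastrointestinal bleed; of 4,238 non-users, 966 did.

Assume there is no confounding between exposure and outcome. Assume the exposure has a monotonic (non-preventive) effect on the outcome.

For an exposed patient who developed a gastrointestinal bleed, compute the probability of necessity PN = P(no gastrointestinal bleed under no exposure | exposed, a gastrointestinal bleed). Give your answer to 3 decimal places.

p₁ = P(outcome | exposed) = 215/353 = 0.60907
p₀ = P(outcome | unexposed) = 966/4238 = 0.22794
Under exogeneity and monotonicity, PN = (p₁ − p₀) / p₁.
PN = (0.60907 − 0.22794) / 0.60907 = 0.38113 / 0.60907 ≈ 0.6258

PN ≈ 0.626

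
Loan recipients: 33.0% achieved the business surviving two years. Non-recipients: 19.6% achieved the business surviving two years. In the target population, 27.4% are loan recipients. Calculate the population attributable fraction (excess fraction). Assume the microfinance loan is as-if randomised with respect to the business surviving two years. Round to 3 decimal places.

PAF ≈ 0.158

p₁ = 0.33, p₀ = 0.196.
Overall risk P(Y=1) = π·p₁ + (1−π)·p₀ = 0.274×0.33 + 0.726×0.196 = 0.23272.
Under exogeneity, PAF = [P(Y=1) − p₀] / P(Y=1).
PAF = (0.23272 − 0.196) / 0.23272 ≈ 0.1578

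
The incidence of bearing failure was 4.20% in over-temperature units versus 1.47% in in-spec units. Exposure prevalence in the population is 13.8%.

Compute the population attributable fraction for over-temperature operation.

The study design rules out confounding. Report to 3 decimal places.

p₁ = 0.042, p₀ = 0.0147.
Overall risk P(Y=1) = π·p₁ + (1−π)·p₀ = 0.138×0.042 + 0.862×0.0147 = 0.018467.
Under exogeneity, PAF = [P(Y=1) − p₀] / P(Y=1).
PAF = (0.018467 − 0.0147) / 0.018467 ≈ 0.2040

PAF ≈ 0.204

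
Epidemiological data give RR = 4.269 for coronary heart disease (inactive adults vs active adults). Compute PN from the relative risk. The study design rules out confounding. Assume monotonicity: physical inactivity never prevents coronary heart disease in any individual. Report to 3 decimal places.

PN ≈ 0.766

Under exogeneity and monotonicity, PN = (RR − 1) / RR = 1 − 1/RR.
PN = (4.269 − 1) / 4.269 = 3.269 / 4.269 ≈ 0.7658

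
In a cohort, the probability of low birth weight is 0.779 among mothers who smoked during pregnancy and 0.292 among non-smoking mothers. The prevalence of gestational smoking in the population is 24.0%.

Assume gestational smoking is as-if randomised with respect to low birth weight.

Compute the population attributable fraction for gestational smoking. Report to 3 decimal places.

PAF ≈ 0.286

Let p₁ = 0.779, p₀ = 0.292.
Overall risk P(Y=1) = π·p₁ + (1−π)·p₀ = 0.24×0.779 + 0.76×0.292 = 0.40888.
Under exogeneity, PAF = [P(Y=1) − p₀] / P(Y=1).
PAF = (0.40888 − 0.292) / 0.40888 ≈ 0.2859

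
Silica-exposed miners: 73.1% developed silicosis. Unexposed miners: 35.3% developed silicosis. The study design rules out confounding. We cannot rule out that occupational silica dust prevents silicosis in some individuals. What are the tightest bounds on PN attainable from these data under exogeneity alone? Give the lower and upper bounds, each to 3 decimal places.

0.517 ≤ PN ≤ 0.885

p₁ = 0.731, p₀ = 0.353.
Under exogeneity alone the bounds on PN are max{0,(p₁−p₀)/p₁} ≤ PN ≤ min{1,(1−p₀)/p₁}.
  lower = (p₁ − p₀)/p₁ = 0.378 / 0.731 ≈ 0.5171
  upper = min{1, (1 − p₀)/p₁} = 0.647 / 0.731 ≈ 0.8851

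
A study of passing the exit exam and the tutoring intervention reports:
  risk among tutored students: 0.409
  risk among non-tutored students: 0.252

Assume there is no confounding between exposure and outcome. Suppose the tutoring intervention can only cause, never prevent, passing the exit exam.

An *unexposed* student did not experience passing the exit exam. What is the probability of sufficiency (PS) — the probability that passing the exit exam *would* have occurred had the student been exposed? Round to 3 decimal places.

Let p₁ = 0.409, p₀ = 0.252.
Under exogeneity and monotonicity, PS = (p₁ − p₀) / (1 − p₀).
PS = (0.409 − 0.252) / (1 − 0.252) = 0.157 / 0.748 ≈ 0.2099

PS ≈ 0.210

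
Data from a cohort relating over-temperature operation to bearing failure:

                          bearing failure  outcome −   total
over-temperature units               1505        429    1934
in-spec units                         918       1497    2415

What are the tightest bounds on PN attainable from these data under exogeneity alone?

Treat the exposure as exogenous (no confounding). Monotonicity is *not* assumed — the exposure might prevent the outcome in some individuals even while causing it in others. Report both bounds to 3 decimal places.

0.512 ≤ PN ≤ 0.797

p₁ = P(outcome | exposed) = 1505/1934 = 0.77818
p₀ = P(outcome | unexposed) = 918/2415 = 0.38012
Under exogeneity alone the bounds on PN are max{0,(p₁−p₀)/p₁} ≤ PN ≤ min{1,(1−p₀)/p₁}.
  lower = (p₁ − p₀)/p₁ = 0.39806 / 0.77818 ≈ 0.5115
  upper = min{1, (1 − p₀)/p₁} = 0.61988 / 0.77818 ≈ 0.7966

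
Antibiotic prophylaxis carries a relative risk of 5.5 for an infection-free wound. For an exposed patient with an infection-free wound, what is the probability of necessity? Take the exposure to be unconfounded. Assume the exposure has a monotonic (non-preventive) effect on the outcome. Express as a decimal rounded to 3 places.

Under exogeneity and monotonicity, PN = (RR − 1) / RR = 1 − 1/RR.
PN = (5.5 − 1) / 5.5 = 4.5 / 5.5 ≈ 0.8182

PN ≈ 0.818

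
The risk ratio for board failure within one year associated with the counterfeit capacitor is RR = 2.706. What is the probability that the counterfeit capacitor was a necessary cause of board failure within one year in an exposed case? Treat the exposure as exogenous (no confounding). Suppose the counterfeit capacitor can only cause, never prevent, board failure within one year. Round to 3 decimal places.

PN ≈ 0.630

Under exogeneity and monotonicity, PN = (RR − 1) / RR = 1 − 1/RR.
PN = (2.706 − 1) / 2.706 = 1.706 / 2.706 ≈ 0.6305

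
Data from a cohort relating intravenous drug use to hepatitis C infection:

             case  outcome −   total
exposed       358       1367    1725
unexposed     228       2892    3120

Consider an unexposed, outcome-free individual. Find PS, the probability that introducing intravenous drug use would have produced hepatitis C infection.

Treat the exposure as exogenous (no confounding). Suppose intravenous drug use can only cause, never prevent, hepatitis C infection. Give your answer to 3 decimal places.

p₁ = P(outcome | exposed) = 358/1725 = 0.20754
p₀ = P(outcome | unexposed) = 228/3120 = 0.073077
Under exogeneity and monotonicity, PS = (p₁ − p₀)/(1 − p₀).
PS = (0.20754 − 0.073077) / 0.92692 ≈ 0.1451

PS ≈ 0.145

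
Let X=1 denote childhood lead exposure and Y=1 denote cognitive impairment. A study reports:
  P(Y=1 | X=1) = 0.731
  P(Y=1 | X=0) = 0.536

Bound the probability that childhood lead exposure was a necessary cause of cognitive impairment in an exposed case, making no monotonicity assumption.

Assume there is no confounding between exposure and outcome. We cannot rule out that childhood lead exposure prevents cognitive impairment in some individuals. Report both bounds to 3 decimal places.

Let p₁ = 0.731, p₀ = 0.536.
Under exogeneity alone the bounds on PN are max{0,(p₁−p₀)/p₁} ≤ PN ≤ min{1,(1−p₀)/p₁}.
  lower = (p₁ − p₀)/p₁ = 0.195 / 0.731 ≈ 0.2668
  upper = min{1, (1 − p₀)/p₁} = 0.464 / 0.731 ≈ 0.6347

0.267 ≤ PN ≤ 0.635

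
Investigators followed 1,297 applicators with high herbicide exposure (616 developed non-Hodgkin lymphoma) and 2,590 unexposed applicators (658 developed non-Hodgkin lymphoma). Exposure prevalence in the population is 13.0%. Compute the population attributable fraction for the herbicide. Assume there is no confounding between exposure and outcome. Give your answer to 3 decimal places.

PAF ≈ 0.102

p₁ = P(outcome | exposed) = 616/1297 = 0.47494
p₀ = P(outcome | unexposed) = 658/2590 = 0.25405
Overall risk P(Y=1) = π·p₁ + (1−π)·p₀ = 0.13×0.47494 + 0.87×0.25405 = 0.28277.
Under exogeneity, PAF = [P(Y=1) − p₀] / P(Y=1).
PAF = (0.28277 − 0.25405) / 0.28277 ≈ 0.1016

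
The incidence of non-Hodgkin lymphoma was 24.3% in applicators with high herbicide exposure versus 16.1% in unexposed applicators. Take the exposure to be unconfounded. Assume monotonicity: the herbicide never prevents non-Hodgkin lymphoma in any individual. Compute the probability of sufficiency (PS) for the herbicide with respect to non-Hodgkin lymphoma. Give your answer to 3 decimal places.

p₁ = 0.243, p₀ = 0.161.
Under exogeneity and monotonicity, PS = (p₁ − p₀) / (1 − p₀).
PS = (0.243 − 0.161) / (1 − 0.161) = 0.082 / 0.839 ≈ 0.0977

PS ≈ 0.098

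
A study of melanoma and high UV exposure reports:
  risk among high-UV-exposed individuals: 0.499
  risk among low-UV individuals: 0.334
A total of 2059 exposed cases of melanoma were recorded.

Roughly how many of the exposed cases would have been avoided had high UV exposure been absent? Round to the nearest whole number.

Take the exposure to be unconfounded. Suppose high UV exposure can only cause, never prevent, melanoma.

about 681 cases

Let p₁ = 0.499, p₀ = 0.334.
PN = (p₁ − p₀)/p₁ = (0.499 − 0.334) / 0.499 ≈ 0.33066.
Attributable cases ≈ PN × (exposed cases) = 0.33066 × 2059 ≈ 680.83.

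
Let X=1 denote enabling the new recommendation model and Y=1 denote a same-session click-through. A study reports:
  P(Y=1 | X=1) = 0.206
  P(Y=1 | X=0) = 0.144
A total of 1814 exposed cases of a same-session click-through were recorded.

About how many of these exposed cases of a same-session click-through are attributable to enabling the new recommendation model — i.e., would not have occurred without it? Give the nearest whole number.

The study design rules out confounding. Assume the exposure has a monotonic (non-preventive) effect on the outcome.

Let p₁ = 0.206, p₀ = 0.144.
PN = (p₁ − p₀)/p₁ = (0.206 − 0.144) / 0.206 ≈ 0.30097.
Attributable cases ≈ PN × (exposed cases) = 0.30097 × 1814 ≈ 545.96.

about 546 cases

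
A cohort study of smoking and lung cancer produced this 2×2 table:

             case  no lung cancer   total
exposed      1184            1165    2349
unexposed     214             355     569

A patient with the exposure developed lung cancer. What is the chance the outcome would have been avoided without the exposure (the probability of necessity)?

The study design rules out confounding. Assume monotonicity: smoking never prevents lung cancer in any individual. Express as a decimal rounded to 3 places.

p₁ = P(outcome | exposed) = 1184/2349 = 0.50404
p₀ = P(outcome | unexposed) = 214/569 = 0.3761
Under exogeneity and monotonicity, PN = (p₁ − p₀)/p₁.
PN = (0.50404 − 0.3761) / 0.50404 ≈ 0.2538

PN ≈ 0.254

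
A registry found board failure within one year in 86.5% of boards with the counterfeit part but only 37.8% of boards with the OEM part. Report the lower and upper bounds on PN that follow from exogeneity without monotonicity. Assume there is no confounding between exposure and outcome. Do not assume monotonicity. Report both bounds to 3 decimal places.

0.563 ≤ PN ≤ 0.719

p₁ = 0.865, p₀ = 0.378.
Under exogeneity alone the bounds on PN are max{0,(p₁−p₀)/p₁} ≤ PN ≤ min{1,(1−p₀)/p₁}.
  lower = (p₁ − p₀)/p₁ = 0.487 / 0.865 ≈ 0.5630
  upper = min{1, (1 − p₀)/p₁} = 0.622 / 0.865 ≈ 0.7191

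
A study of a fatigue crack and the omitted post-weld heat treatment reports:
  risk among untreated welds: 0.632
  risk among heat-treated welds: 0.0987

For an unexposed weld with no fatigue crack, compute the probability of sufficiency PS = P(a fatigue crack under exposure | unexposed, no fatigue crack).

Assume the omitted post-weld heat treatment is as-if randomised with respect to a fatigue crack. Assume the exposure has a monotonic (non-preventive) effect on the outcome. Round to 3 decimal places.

Let p₁ = 0.632, p₀ = 0.0987.
Under exogeneity and monotonicity, PS = (p₁ − p₀) / (1 − p₀).
PS = (0.632 − 0.0987) / (1 − 0.0987) = 0.5333 / 0.9013 ≈ 0.5917

PS ≈ 0.592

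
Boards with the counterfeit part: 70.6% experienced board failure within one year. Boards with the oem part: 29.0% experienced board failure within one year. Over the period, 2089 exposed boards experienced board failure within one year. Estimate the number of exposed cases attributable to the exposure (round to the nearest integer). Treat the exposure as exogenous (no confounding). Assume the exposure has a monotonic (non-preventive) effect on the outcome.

p₁ = 0.706, p₀ = 0.29.
PN = (p₁ − p₀)/p₁ = (0.706 − 0.29) / 0.706 ≈ 0.58924.
Attributable cases ≈ PN × (exposed cases) = 0.58924 × 2089 ≈ 1230.91.

about 1231 cases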